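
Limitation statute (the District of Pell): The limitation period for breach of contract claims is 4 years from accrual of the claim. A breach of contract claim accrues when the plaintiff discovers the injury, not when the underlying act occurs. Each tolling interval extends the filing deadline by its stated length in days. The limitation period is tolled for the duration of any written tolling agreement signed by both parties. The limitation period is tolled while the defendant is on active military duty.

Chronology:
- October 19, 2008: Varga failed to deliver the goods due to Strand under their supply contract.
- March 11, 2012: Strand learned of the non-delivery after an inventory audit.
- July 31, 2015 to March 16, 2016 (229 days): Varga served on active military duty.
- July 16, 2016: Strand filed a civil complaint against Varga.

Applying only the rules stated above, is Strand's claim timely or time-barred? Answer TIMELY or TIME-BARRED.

Accrual is tied to discovery, so the period began on March 11, 2012 rather than on October 19, 2008 when the act occurred.
Adding the 4 years base period to March 11, 2012 gives a deadline of March 11, 2016, before any tolling.
The period was tolled for 229 days by the defendant's active military service (July 31, 2015 to March 16, 2016), pushing the deadline to October 26, 2016.
The July 16, 2016 filing precedes the October 26, 2016 deadline; the claim is timely.

TIMELY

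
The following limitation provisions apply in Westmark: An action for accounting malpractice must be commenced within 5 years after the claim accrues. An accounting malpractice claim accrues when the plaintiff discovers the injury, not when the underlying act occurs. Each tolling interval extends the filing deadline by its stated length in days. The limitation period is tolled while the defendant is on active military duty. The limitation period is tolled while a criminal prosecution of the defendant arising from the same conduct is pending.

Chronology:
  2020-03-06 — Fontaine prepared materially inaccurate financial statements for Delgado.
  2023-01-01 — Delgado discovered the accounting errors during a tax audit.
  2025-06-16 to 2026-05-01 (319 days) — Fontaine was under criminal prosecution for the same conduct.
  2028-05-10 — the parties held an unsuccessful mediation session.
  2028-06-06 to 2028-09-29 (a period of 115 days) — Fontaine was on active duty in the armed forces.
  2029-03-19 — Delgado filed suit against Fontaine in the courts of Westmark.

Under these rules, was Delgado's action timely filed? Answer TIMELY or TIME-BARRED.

TIME-BARRED

Accrual is tied to discovery, so the period began on 2023-01-01 rather than on 2020-03-06 when the act occurred.
The untolled deadline — 5 years after 2023-01-01 — is 2028-01-01.
The period was tolled for 319 days by the pending criminal prosecution (2025-06-16 to 2026-05-01), pushing the deadline to 2028-11-15.
The defendant's active military service from 2028-06-06 to 2028-09-29 tolled the period for 115 days, extending the deadline to 2029-03-10.
Nothing else in the chronology tolls or restarts the period.
Delgado filed on 2029-03-19, after the 2029-03-10 deadline, so the action is time-barred.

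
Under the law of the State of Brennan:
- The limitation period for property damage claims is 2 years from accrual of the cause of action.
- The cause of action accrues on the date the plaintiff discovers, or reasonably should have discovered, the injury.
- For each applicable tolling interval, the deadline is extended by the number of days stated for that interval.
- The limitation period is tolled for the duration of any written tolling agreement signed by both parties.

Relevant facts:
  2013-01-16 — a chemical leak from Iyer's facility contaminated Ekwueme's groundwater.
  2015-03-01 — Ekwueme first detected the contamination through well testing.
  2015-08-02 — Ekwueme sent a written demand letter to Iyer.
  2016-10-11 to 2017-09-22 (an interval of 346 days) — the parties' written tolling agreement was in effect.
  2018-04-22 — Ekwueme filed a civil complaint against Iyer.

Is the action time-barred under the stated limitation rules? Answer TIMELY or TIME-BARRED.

The claim did not accrue until Ekwueme discovered the injury on 2015-03-01; the 2013-01-16 act date does not start the clock under the stated rule.
The untolled deadline — 2 years after 2015-03-01 — is 2017-03-01.
The written tolling agreement from 2016-10-11 to 2017-09-22 tolled the period for 346 days, extending the deadline to 2018-02-10.
Nothing else in the chronology tolls or restarts the period.
Ekwueme filed on 2018-04-22, after the 2018-02-10 deadline, so the action is time-barred.

TIME-BARRED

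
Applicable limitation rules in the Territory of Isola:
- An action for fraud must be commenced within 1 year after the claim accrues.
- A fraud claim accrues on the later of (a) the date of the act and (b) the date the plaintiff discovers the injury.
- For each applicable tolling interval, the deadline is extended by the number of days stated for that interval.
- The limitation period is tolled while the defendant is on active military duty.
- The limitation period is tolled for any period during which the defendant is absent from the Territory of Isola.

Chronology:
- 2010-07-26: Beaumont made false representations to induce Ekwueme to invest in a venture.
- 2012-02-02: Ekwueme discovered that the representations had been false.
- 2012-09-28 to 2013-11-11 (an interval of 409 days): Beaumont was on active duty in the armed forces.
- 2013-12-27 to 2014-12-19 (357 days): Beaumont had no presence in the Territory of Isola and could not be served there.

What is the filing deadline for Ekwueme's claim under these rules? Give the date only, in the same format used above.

2015-03-10

Taking the later of the act (2010-07-26) and discovery (2012-02-02), the claim accrued on 2012-02-02.
Adding the 1 year base period to 2012-02-02 gives a deadline of 2013-02-02, before any tolling.
The period was tolled for 409 days by the defendant's active military service (2012-09-28 to 2013-11-11), pushing the deadline to 2014-03-18.
The defendant's absence from the jurisdiction from 2013-12-27 to 2014-12-19 tolled the period for 357 days, extending the deadline to 2015-03-10.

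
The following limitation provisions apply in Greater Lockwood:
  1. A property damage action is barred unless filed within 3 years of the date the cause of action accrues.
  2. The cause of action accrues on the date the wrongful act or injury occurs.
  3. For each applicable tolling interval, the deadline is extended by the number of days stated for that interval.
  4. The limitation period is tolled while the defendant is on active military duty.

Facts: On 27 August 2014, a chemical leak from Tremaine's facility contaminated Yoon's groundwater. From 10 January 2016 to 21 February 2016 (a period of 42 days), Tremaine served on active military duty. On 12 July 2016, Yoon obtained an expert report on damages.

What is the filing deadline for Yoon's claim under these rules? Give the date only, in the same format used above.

8 October 2017

The claim accrued on 27 August 2014, when the wrongful act occurred.
3 years from 27 August 2014 is 27 August 2017.
The period was tolled for 42 days by the defendant's active military service (10 January 2016 to 21 February 2016), pushing the deadline to 8 October 2017.
The other events in the timeline have no effect on the limitation period under the stated rules.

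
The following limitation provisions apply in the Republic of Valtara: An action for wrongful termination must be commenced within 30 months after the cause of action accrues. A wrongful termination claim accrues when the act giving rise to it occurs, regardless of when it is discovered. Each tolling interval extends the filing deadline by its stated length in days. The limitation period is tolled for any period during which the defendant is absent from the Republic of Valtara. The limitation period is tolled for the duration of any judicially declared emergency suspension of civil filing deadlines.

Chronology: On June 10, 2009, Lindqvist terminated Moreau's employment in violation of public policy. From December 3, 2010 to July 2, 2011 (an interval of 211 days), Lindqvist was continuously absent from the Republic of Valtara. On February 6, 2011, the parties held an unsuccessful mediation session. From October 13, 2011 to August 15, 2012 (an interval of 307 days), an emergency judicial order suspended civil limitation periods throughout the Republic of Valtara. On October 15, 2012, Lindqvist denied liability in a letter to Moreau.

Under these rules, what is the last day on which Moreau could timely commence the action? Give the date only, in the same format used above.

May 11, 2013

The cause of action accrued on June 10, 2009, the date of the act.
The untolled deadline — 30 months after June 10, 2009 — is December 10, 2011.
The defendant's absence from the jurisdiction from December 3, 2010 to July 2, 2011 tolled the period for 211 days, extending the deadline to July 8, 2012.
The period was tolled for 307 days by the emergency suspension of filing deadlines (October 13, 2011 to August 15, 2012), pushing the deadline to May 11, 2013.
None of the other events listed affects the running of the period under the stated rules.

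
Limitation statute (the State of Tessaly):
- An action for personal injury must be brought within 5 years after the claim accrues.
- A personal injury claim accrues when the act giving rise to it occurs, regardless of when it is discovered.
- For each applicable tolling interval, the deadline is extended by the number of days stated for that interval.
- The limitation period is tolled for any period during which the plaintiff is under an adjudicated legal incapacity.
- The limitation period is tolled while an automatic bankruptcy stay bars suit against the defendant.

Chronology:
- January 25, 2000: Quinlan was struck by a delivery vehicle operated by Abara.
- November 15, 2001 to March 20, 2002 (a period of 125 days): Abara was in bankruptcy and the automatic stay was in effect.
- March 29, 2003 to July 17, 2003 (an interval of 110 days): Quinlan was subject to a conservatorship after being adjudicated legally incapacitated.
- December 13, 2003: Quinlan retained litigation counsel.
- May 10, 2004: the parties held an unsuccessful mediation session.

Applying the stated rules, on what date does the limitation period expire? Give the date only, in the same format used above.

September 17, 2005

The claim accrued on January 25, 2000, the date of the act.
5 years from January 25, 2000 is January 25, 2005.
The period was tolled for 125 days by the automatic bankruptcy stay (November 15, 2001 to March 20, 2002), pushing the deadline to May 30, 2005.
Because the plaintiff's legal incapacity ran from March 29, 2003 to July 17, 2003, the deadline is extended by 110 days to September 17, 2005.
The other events in the timeline have no effect on the limitation period under the stated rules.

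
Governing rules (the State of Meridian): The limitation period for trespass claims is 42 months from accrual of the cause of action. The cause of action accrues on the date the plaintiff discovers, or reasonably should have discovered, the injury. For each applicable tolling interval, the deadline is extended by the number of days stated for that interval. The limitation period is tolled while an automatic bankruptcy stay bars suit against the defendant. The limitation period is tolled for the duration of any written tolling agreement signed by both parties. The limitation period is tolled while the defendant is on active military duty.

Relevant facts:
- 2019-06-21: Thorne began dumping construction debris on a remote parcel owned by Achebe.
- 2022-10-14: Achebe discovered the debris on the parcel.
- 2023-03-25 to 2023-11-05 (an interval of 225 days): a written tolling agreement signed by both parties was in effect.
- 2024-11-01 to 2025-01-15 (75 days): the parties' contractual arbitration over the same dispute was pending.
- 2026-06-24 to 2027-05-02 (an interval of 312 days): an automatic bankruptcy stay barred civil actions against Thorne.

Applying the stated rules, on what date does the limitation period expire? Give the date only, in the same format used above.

Accrual is tied to discovery, so the period began on 2022-10-14 rather than on 2019-06-21 when the act occurred.
Adding the 42 months base period to 2022-10-14 gives a deadline of 2026-04-14, before any tolling.
The period was tolled for 225 days by the written tolling agreement (2023-03-25 to 2023-11-05), pushing the deadline to 2026-11-25.
Because the automatic bankruptcy stay ran from 2026-06-24 to 2027-05-02, the deadline is extended by 312 days to 2027-10-03.
No stated provision tolls the period for a pending arbitration, so the interval from 2024-11-01 to 2025-01-15 has no effect on the deadline.

2027-10-03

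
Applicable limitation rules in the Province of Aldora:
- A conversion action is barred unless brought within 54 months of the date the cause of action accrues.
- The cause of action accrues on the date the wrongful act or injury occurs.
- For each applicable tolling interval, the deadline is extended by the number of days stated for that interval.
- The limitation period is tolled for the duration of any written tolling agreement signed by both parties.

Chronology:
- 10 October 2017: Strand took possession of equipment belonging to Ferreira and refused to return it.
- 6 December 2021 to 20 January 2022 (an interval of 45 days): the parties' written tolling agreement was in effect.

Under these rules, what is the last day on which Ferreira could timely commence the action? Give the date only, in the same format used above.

25 May 2022

The cause of action accrued on 10 October 2017, the date of the act.
54 months from 10 October 2017 is 10 April 2022.
The written tolling agreement from 6 December 2021 to 20 January 2022 tolled the period for 45 days, extending the deadline to 25 May 2022.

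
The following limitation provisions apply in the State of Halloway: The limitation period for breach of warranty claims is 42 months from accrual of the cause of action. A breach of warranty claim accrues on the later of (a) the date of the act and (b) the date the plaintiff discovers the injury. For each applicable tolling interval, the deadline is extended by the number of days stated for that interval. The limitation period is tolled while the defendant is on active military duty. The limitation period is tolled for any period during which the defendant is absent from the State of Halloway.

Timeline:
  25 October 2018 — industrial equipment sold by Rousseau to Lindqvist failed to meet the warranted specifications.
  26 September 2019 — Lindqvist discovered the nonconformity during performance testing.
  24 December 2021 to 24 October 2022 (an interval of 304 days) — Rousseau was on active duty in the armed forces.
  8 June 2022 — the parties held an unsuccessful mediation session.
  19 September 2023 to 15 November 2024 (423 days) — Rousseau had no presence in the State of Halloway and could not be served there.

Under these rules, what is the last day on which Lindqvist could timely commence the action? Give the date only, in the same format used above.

22 March 2025

The claim accrued on 26 September 2019 — the later of the 25 October 2018 act and the 26 September 2019 discovery.
The untolled deadline — 42 months after 26 September 2019 — is 26 March 2023.
The defendant's active military service from 24 December 2021 to 24 October 2022 tolled the period for 304 days, extending the deadline to 24 January 2024.
The defendant's absence from the jurisdiction from 19 September 2023 to 15 November 2024 tolled the period for 423 days, extending the deadline to 22 March 2025.
None of the other events listed affects the running of the period under the stated rules.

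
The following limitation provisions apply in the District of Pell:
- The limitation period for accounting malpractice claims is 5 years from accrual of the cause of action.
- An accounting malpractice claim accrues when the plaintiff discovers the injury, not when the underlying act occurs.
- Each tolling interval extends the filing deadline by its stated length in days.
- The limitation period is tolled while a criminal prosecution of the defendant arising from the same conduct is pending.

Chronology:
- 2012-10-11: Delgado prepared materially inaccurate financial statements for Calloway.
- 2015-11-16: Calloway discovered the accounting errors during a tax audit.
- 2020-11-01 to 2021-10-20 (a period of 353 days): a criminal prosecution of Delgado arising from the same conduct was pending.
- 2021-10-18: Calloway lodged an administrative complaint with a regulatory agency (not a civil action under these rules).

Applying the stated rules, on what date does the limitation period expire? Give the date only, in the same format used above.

Under the discovery rule, the claim accrued on 2015-11-16, when Calloway discovered the injury — not on the 2012-10-11 date of the underlying act.
5 years from 2015-11-16 is 2020-11-16.
The pending criminal prosecution from 2020-11-01 to 2021-10-20 tolled the period for 353 days, extending the deadline to 2021-11-04.
None of the other events listed affects the running of the period under the stated rules.

2021-11-04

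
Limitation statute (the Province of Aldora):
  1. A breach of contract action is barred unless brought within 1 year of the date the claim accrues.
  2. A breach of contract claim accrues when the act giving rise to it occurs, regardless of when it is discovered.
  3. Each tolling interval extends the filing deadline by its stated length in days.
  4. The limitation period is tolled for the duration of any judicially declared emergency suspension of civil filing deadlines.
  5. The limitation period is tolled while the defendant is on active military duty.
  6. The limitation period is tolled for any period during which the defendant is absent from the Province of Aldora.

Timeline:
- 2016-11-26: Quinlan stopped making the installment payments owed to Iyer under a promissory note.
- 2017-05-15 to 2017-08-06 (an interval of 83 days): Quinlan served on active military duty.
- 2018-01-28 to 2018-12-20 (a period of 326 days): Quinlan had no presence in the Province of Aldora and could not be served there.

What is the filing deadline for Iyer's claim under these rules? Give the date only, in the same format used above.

The claim accrued on 2016-11-26, when the wrongful act occurred.
1 year from 2016-11-26 is 2017-11-26.
The defendant's active military service from 2017-05-15 to 2017-08-06 tolled the period for 83 days, extending the deadline to 2018-02-17.
Because the defendant's absence from the jurisdiction ran from 2018-01-28 to 2018-12-20, the deadline is extended by 326 days to 2019-01-09.

2019-01-09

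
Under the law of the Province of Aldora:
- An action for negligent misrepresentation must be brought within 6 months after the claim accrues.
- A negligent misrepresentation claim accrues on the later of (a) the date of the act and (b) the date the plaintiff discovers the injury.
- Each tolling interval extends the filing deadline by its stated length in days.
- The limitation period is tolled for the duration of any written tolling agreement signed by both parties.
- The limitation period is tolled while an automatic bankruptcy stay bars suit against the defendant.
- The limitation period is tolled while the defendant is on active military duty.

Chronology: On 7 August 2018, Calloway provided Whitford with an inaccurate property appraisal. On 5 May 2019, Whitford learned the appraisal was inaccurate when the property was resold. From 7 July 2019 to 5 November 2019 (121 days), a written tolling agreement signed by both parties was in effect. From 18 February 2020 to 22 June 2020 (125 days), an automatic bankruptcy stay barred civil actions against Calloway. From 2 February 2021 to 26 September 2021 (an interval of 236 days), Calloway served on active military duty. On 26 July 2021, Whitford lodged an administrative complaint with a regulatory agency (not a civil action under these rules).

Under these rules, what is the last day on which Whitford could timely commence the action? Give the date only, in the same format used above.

Because discovery on 5 May 2019 post-dates the 7 August 2018 act, accrual under the later-of rule falls on 5 May 2019.
6 months from 5 May 2019 is 5 November 2019.
The period was tolled for 121 days by the written tolling agreement (7 July 2019 to 5 November 2019), pushing the deadline to 5 March 2020.
The automatic bankruptcy stay from 18 February 2020 to 22 June 2020 tolled the period for 125 days, extending the deadline to 8 July 2020.
The defendant's active military service from 2 February 2021 to 26 September 2021 began after the period had already run on 8 July 2020, so it has no tolling effect.
None of the other events listed affects the running of the period under the stated rules.

8 July 2020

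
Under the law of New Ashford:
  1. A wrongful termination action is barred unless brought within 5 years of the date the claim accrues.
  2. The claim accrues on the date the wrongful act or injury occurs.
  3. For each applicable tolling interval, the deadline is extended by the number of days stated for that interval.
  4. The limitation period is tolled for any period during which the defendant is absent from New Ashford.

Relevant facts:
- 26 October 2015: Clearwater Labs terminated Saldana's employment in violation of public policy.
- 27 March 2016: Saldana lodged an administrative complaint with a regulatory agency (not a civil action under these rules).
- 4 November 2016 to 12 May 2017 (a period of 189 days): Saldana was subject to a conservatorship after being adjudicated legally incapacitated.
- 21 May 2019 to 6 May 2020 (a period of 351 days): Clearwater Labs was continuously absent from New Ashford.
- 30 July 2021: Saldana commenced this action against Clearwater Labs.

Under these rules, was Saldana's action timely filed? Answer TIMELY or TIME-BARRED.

TIMELY

The limitation period began to run on 26 October 2015.
5 years from 26 October 2015 is 26 October 2020.
Because the defendant's absence from the jurisdiction ran from 21 May 2019 to 6 May 2020, the deadline is extended by 351 days to 12 October 2021.
The plaintiff's legal incapacity from 4 November 2016 to 12 May 2017 does not toll the period, because no stated rule makes the plaintiff's incapacity a tolling event.
The other events in the timeline have no effect on the limitation period under the stated rules.
Saldana filed on 30 July 2021, before the 12 October 2021 deadline, so the action is timely.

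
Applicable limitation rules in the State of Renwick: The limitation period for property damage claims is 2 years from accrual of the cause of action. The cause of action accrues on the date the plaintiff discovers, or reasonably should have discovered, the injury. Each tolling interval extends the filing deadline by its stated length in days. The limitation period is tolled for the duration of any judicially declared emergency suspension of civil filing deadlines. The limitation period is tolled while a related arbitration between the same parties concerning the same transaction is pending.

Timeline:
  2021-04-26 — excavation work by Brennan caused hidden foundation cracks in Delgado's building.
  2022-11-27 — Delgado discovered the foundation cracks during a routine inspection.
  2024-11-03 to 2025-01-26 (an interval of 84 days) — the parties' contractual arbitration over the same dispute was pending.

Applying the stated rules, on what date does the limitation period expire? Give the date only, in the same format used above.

Accrual is tied to discovery, so the period began on 2022-11-27 rather than on 2021-04-26 when the act occurred.
2 years from 2022-11-27 is 2024-11-27.
Because the pending related arbitration ran from 2024-11-03 to 2025-01-26, the deadline is extended by 84 days to 2025-02-19.

2025-02-19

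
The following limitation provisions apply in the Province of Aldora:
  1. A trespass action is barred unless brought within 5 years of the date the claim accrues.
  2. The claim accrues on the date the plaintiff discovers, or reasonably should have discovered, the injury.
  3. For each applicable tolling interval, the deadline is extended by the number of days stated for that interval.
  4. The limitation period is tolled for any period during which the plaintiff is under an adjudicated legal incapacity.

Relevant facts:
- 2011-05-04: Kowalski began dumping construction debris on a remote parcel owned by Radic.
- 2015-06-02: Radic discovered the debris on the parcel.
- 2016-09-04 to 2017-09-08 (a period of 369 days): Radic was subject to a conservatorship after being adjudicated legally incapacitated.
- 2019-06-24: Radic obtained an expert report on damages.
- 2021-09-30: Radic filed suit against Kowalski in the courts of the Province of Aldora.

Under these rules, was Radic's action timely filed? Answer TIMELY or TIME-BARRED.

The claim did not accrue until Radic discovered the injury on 2015-06-02; the 2011-05-04 act date does not start the clock under the stated rule.
The untolled deadline — 5 years after 2015-06-02 — is 2020-06-02.
The period was tolled for 369 days by the plaintiff's legal incapacity (2016-09-04 to 2017-09-08), pushing the deadline to 2021-06-06.
None of the other events listed affects the running of the period under the stated rules.
The 2021-09-30 filing falls after the 2021-06-06 deadline; the claim is time-barred.

TIME-BARRED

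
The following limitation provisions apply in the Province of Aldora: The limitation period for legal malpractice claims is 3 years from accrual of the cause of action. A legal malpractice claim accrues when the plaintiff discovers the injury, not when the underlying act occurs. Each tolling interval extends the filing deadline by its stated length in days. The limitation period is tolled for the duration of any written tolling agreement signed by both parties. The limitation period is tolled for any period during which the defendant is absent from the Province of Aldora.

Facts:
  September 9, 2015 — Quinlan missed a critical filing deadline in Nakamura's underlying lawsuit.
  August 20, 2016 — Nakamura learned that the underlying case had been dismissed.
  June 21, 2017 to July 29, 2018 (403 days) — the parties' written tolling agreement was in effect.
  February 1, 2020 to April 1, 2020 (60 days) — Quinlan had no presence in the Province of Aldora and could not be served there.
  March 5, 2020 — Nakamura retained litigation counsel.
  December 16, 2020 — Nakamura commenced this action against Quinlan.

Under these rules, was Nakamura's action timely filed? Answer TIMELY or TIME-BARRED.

TIME-BARRED

Under the discovery rule, the claim accrued on August 20, 2016, when Nakamura discovered the injury — not on the September 9, 2015 date of the underlying act.
The untolled deadline — 3 years after August 20, 2016 — is August 20, 2019.
The written tolling agreement from June 21, 2017 to July 29, 2018 tolled the period for 403 days, extending the deadline to September 26, 2020.
The period was tolled for 60 days by the defendant's absence from the jurisdiction (February 1, 2020 to April 1, 2020), pushing the deadline to November 25, 2020.
The other events in the timeline have no effect on the limitation period under the stated rules.
The December 16, 2020 filing falls after the November 25, 2020 deadline; the claim is time-barred.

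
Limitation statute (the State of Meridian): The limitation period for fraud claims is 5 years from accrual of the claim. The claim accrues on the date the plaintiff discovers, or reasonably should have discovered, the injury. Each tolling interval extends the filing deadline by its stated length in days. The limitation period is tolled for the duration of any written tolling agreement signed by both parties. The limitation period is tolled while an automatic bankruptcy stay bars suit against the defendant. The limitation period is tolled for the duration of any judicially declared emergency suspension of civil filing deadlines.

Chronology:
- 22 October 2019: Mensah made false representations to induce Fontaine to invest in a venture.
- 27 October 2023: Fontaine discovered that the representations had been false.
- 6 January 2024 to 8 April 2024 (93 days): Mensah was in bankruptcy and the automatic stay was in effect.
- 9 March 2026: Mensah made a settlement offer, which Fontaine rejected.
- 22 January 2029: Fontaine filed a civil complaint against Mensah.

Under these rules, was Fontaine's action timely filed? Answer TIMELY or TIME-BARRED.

TIMELY

Accrual is tied to discovery, so the period began on 27 October 2023 rather than on 22 October 2019 when the act occurred.
Adding the 5 years base period to 27 October 2023 gives a deadline of 27 October 2028, before any tolling.
The period was tolled for 93 days by the automatic bankruptcy stay (6 January 2024 to 8 April 2024), pushing the deadline to 28 January 2029.
The other events in the timeline have no effect on the limitation period under the stated rules.
Fontaine filed on 22 January 2029, before the 28 January 2029 deadline, so the action is timely.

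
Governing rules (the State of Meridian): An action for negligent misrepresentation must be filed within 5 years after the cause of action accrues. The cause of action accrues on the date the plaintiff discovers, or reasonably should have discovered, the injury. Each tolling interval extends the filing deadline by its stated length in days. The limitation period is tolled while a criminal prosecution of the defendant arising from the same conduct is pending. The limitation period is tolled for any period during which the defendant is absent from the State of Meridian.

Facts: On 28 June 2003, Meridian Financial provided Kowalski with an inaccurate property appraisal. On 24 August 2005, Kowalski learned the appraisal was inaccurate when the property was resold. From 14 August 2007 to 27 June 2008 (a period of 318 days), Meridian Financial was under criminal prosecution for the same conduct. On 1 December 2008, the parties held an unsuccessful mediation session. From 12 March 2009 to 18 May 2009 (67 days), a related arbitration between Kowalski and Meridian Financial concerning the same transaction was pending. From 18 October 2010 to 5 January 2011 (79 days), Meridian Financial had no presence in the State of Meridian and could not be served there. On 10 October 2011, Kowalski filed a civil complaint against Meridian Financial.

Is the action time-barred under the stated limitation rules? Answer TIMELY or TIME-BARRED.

Accrual is tied to discovery, so the period began on 24 August 2005 rather than on 28 June 2003 when the act occurred.
Adding the 5 years base period to 24 August 2005 gives a deadline of 24 August 2010, before any tolling.
The pending criminal prosecution from 14 August 2007 to 27 June 2008 tolled the period for 318 days, extending the deadline to 8 July 2011.
The defendant's absence from the jurisdiction from 18 October 2010 to 5 January 2011 tolled the period for 79 days, extending the deadline to 25 September 2011.
Although a pending arbitration ran from 12 March 2009 to 18 May 2009, the stated rules do not make that a tolling event, so it is disregarded.
Nothing else in the chronology tolls or restarts the period.
Kowalski filed on 10 October 2011, after the 25 September 2011 deadline, so the action is time-barred.

TIME-BARRED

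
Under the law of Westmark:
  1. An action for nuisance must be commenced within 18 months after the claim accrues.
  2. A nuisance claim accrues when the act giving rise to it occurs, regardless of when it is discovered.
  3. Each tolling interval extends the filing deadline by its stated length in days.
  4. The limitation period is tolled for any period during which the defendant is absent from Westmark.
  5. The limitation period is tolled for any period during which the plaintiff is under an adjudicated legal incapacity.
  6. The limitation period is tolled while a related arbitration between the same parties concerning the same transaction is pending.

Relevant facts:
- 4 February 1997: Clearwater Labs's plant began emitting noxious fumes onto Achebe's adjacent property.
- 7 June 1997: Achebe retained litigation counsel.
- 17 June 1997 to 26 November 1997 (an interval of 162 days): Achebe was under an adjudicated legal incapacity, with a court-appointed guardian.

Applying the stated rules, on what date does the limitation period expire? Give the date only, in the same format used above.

The claim accrued on 4 February 1997, the date of the act.
The untolled deadline — 18 months after 4 February 1997 — is 4 August 1998.
The plaintiff's legal incapacity from 17 June 1997 to 26 November 1997 tolled the period for 162 days, extending the deadline to 13 January 1999.
Nothing else in the chronology tolls or restarts the period.

13 January 1999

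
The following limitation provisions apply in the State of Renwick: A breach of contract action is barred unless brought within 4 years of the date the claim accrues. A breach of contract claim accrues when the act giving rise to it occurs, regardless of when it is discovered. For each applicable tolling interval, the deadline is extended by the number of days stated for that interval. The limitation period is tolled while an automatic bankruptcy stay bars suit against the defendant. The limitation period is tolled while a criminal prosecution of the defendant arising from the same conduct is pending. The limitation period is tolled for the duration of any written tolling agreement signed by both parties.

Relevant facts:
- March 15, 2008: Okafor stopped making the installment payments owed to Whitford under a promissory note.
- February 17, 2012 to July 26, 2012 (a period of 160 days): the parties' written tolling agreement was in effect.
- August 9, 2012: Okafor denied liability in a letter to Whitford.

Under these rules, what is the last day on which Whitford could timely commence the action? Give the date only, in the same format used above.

The claim accrued on March 15, 2008, when the wrongful act occurred.
Adding the 4 years base period to March 15, 2008 gives a deadline of March 15, 2012, before any tolling.
The written tolling agreement from February 17, 2012 to July 26, 2012 tolled the period for 160 days, extending the deadline to August 22, 2012.
The other events in the timeline have no effect on the limitation period under the stated rules.

August 22, 2012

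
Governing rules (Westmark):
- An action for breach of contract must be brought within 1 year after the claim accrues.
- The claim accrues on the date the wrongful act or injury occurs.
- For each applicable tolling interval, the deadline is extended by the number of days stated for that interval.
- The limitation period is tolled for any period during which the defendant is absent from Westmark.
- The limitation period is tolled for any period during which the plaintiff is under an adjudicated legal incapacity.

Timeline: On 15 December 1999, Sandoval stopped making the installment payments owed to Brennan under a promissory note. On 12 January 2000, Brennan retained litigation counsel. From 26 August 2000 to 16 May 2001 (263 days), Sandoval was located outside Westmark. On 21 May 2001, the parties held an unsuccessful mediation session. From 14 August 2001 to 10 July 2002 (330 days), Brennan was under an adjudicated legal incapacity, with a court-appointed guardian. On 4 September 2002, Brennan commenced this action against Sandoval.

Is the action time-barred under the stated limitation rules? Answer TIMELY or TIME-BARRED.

TIME-BARRED

The claim accrued on 15 December 1999, when the wrongful act occurred.
The untolled deadline — 1 year after 15 December 1999 — is 15 December 2000.
Because the defendant's absence from the jurisdiction ran from 26 August 2000 to 16 May 2001, the deadline is extended by 263 days to 4 September 2001.
Because the plaintiff's legal incapacity ran from 14 August 2001 to 10 July 2002, the deadline is extended by 330 days to 31 July 2002.
Nothing else in the chronology tolls or restarts the period.
The 4 September 2002 filing falls after the 31 July 2002 deadline; the claim is time-barred.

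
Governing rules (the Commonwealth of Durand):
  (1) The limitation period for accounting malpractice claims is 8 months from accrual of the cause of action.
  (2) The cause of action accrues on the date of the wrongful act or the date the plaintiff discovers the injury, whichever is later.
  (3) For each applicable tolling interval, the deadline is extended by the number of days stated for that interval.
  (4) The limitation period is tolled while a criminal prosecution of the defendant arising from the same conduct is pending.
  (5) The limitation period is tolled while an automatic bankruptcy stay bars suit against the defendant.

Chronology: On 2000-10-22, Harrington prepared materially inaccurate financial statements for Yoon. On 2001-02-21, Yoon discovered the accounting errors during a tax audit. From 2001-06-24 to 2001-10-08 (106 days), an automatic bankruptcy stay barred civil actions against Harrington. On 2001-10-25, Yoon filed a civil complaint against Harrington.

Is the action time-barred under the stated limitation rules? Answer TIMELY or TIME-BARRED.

The claim accrued on 2001-02-21 — the later of the 2000-10-22 act and the 2001-02-21 discovery.
The untolled deadline — 8 months after 2001-02-21 — is 2001-10-21.
Because the automatic bankruptcy stay ran from 2001-06-24 to 2001-10-08, the deadline is extended by 106 days to 2002-02-04.
Filing on 2001-10-25 beat the 2002-02-04 deadline — the action is timely.

TIMELY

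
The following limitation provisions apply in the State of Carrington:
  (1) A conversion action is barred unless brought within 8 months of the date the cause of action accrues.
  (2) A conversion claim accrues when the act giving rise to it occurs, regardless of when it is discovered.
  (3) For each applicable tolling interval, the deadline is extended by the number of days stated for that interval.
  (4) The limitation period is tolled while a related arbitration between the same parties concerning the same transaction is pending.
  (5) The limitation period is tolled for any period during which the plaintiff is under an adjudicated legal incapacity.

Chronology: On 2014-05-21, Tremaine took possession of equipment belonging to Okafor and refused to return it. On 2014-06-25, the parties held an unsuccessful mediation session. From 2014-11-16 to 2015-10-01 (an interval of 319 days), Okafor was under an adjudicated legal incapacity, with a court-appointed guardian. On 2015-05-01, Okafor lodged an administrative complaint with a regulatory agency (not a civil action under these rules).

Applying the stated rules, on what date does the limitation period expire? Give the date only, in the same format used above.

The claim accrued on 2014-05-21, when the wrongful act occurred.
8 months from 2014-05-21 is 2015-01-21.
Because the plaintiff's legal incapacity ran from 2014-11-16 to 2015-10-01, the deadline is extended by 319 days to 2015-12-06.
None of the other events listed affects the running of the period under the stated rules.

2015-12-06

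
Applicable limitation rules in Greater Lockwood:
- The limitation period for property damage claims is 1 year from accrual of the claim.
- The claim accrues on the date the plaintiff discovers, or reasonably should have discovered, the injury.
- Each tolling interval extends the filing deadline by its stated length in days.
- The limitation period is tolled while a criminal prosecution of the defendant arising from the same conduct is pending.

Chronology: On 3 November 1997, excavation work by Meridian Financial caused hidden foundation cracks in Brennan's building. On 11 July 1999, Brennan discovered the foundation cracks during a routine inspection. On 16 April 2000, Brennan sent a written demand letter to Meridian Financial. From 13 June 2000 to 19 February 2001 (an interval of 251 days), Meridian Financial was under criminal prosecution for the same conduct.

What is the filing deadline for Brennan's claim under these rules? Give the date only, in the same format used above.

Under the discovery rule, the claim accrued on 11 July 1999, when Brennan discovered the injury — not on the 3 November 1997 date of the underlying act.
The untolled deadline — 1 year after 11 July 1999 — is 11 July 2000.
The period was tolled for 251 days by the pending criminal prosecution (13 June 2000 to 19 February 2001), pushing the deadline to 19 March 2001.
Nothing else in the chronology tolls or restarts the period.

19 March 2001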